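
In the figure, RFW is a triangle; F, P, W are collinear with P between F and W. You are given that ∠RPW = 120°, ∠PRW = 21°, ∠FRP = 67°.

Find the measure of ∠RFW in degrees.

1. ∠FPR = 60°  [linear pair at P on FW]
2. ∠PFR = 53°  [△RFP]
3. ∠RFW = 53°  [P on ray FW]

∠RFW = 53°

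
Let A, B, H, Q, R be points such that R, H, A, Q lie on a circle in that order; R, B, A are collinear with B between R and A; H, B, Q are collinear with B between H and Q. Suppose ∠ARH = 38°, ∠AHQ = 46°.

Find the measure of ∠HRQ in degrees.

∠HRQ = 84°

1. ∠AQH = 38°  [same arc HA]
2. ∠HAQ = 96°  [△HAQ]
3. ∠HRQ = 84°  [cyclic RHAQ, opposite ∠R+∠A]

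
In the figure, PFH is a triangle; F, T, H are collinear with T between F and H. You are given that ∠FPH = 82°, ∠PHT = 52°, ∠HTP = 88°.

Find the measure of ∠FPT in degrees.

1. ∠FHP = 52°  [T on ray HF]
2. ∠FTP = 92°  [linear pair at T on FH]
3. ∠HFP = 46°  [△PFH]
4. ∠PFT = 46°  [T on ray FH]
5. ∠FPT = 42°  [△PFT]

∠FPT = 42°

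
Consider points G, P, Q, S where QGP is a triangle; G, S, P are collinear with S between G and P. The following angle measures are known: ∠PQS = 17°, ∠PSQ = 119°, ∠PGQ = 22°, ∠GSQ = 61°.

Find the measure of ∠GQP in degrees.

∠GQP = 114°

1. ∠QPS = 44°  [△QSP]
2. ∠GPQ = 44°  [S on ray PG]
3. ∠GQP = 114°  [△QGP]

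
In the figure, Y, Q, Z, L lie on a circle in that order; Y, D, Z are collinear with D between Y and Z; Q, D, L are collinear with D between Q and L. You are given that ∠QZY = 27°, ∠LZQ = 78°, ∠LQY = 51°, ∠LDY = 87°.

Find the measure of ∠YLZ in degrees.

∠YLZ = 63°

1. ∠QLY = 27°  [same arc YQ]
2. ∠LZY = 51°  [same arc YL]
3. ∠LYZ = 66°  [△YDL]
4. ∠YLZ = 63°  [△YZL]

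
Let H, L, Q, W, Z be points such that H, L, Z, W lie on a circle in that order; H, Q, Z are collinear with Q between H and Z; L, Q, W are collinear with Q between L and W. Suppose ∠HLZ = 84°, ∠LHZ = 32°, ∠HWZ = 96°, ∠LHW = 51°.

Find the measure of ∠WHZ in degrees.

1. ∠LWZ = 32°  [same arc LZ]
2. ∠LZW = 129°  [cyclic HLZW, opposite ∠H+∠Z]
3. ∠WLZ = 19°  [△LZW]
4. ∠WHZ = 19°  [same arc ZW]

∠WHZ = 19°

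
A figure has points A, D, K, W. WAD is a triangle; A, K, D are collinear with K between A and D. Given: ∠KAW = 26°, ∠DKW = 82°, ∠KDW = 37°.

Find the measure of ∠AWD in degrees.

∠AWD = 117°

1. ∠DAW = 26°  [K on ray AD]
2. ∠ADW = 37°  [K on ray DA]
3. ∠AWD = 117°  [△WAD]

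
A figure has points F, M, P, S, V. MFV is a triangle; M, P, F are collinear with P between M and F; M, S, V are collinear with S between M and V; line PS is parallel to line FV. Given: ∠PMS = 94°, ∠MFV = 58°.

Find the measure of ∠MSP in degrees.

1. ∠FMV = 94°  [P on MF, S on MV]
2. ∠FVM = 28°  [△MFV]
3. ∠MSP = 28°  [PS∥FV, corresponding at S]

∠MSP = 28°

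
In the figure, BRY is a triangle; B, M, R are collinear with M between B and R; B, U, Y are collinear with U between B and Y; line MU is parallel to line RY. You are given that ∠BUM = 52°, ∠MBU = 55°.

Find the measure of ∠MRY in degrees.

1. ∠BMU = 73°  [△BMU]
2. ∠RMU = 107°  [linear pair at M on BR]
3. ∠MRY = 73°  [MU∥RY, co-interior at R–M]

∠MRY = 73°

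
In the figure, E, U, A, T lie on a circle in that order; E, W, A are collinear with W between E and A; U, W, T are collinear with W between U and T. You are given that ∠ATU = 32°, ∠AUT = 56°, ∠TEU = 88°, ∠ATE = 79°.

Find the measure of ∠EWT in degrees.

1. ∠AET = 56°  [same arc AT]
2. ∠EAT = 45°  [△EAT]
3. ∠AWT = 103°  [△AWT]
4. ∠EWT = 77°  [linear pair at W on EA]

∠EWT = 77°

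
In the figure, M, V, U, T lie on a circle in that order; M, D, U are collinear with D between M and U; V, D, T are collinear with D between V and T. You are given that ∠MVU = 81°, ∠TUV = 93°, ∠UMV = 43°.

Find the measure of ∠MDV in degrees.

∠MDV = 100°

1. ∠MUV = 56°  [△MVU]
2. ∠TMV = 87°  [cyclic MVUT, opposite ∠M+∠U]
3. ∠MTV = 56°  [same arc MV]
4. ∠MVT = 37°  [△MVT]
5. ∠MDV = 100°  [△MDV]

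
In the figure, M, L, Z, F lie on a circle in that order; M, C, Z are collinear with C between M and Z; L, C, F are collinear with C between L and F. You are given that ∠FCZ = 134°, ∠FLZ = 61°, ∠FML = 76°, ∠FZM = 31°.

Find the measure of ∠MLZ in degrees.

1. ∠FMZ = 61°  [same arc ZF]
2. ∠MFZ = 88°  [△MZF]
3. ∠MLZ = 92°  [cyclic MLZF, opposite ∠L+∠F]

∠MLZ = 92°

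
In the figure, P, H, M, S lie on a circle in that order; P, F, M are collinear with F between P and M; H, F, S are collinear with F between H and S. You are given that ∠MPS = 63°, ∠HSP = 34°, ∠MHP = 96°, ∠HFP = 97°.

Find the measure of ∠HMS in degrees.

∠HMS = 67°

1. ∠MHS = 63°  [same arc MS]
2. ∠HMP = 34°  [same arc PH]
3. ∠HPM = 50°  [△PHM]
4. ∠HSM = 50°  [same arc HM]
5. ∠HMS = 67°  [△HMS]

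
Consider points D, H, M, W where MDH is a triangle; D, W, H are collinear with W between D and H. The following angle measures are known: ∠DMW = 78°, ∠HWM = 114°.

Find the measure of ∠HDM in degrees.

1. ∠DWM = 66°  [linear pair at W on DH]
2. ∠MDW = 36°  [△MDW]
3. ∠HDM = 36°  [W on ray DH]

∠HDM = 36°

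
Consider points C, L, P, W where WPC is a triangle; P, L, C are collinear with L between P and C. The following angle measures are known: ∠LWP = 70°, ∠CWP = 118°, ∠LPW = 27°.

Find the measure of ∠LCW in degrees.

1. ∠CPW = 27°  [L on ray PC]
2. ∠PCW = 35°  [△WPC]
3. ∠LCW = 35°  [L on ray CP]

∠LCW = 35°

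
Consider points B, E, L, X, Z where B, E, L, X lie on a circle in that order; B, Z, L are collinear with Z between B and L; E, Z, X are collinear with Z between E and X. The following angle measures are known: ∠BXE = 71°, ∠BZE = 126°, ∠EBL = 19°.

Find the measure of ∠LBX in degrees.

∠LBX = 55°

1. ∠BLE = 71°  [same arc BE]
2. ∠EZL = 54°  [linear pair at Z on BL]
3. ∠LEX = 55°  [△EZL]
4. ∠LBX = 55°  [same arc LX]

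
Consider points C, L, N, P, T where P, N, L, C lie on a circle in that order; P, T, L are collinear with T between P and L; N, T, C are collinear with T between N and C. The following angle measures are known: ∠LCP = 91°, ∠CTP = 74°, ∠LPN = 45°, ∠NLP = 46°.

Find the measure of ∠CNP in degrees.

1. ∠LTN = 74°  [vertical angles at T]
2. ∠NTP = 106°  [linear pair at T on PL]
3. ∠CNP = 29°  [△PTN]

∠CNP = 29°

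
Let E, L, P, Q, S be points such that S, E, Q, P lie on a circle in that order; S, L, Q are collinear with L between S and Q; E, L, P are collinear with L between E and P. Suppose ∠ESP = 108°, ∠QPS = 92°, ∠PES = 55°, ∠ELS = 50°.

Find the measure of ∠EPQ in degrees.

∠EPQ = 75°

1. ∠PQS = 55°  [same arc SP]
2. ∠PLQ = 50°  [vertical angles at L]
3. ∠EPQ = 75°  [△QLP]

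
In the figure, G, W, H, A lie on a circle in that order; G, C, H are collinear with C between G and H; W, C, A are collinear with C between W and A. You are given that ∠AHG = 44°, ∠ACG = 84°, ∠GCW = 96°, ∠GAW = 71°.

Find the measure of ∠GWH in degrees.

∠GWH = 69°

1. ∠AWG = 44°  [same arc GA]
2. ∠HGW = 40°  [△GCW]
3. ∠GHW = 71°  [same arc GW]
4. ∠GWH = 69°  [△GWH]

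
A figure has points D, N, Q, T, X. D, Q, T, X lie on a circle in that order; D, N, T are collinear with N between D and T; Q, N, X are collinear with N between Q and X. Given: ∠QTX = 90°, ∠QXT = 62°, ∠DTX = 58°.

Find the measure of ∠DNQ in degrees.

1. ∠QDT = 62°  [same arc QT]
2. ∠DQX = 58°  [same arc DX]
3. ∠DNQ = 60°  [△DNQ]

∠DNQ = 60°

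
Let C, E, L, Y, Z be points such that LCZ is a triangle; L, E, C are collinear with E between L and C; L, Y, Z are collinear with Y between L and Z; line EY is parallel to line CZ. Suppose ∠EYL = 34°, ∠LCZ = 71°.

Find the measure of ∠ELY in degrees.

∠ELY = 75°

1. ∠CZL = 34°  [EY∥CZ, corresponding at Y]
2. ∠CLZ = 75°  [△LCZ]
3. ∠ELY = 75°  [E on LC, Y on LZ]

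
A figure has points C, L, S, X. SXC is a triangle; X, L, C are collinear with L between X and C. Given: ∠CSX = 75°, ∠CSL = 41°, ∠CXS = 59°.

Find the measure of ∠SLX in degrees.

1. ∠SCX = 46°  [△SXC]
2. ∠LCS = 46°  [L on ray CX]
3. ∠CLS = 93°  [△SLC]
4. ∠SLX = 87°  [linear pair at L on XC]

∠SLX = 87°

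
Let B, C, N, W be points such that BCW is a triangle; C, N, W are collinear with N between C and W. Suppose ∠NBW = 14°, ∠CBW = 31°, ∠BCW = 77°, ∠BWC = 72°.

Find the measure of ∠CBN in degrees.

1. ∠BCN = 77°  [N on ray CW]
2. ∠BWN = 72°  [N on ray WC]
3. ∠BNW = 94°  [△BNW]
4. ∠BNC = 86°  [linear pair at N on CW]
5. ∠CBN = 17°  [△BCN]

∠CBN = 17°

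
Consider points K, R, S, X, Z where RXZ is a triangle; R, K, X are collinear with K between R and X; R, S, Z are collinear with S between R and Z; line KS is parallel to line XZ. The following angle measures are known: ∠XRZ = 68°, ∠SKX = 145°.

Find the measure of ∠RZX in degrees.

1. ∠KRS = 68°  [K on RX, S on RZ]
2. ∠RKS = 35°  [linear pair at K on RX]
3. ∠KSR = 77°  [△RKS]
4. ∠RZX = 77°  [KS∥XZ, corresponding at S]

∠RZX = 77°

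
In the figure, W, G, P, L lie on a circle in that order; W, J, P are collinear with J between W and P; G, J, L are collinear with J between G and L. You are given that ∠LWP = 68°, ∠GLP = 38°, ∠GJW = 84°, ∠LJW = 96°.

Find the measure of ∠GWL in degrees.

∠GWL = 106°

1. ∠GLW = 16°  [△WJL]
2. ∠GWP = 38°  [same arc GP]
3. ∠LGW = 58°  [△WJG]
4. ∠GWL = 106°  [△WGL]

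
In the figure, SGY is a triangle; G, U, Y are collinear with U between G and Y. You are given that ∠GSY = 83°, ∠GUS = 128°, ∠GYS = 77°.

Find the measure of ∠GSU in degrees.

∠GSU = 32°

1. ∠SGY = 20°  [△SGY]
2. ∠SGU = 20°  [U on ray GY]
3. ∠GSU = 32°  [△SGU]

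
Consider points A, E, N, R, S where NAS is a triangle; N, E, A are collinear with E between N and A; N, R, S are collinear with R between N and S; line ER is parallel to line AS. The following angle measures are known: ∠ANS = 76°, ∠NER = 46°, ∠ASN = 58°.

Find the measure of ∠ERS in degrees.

1. ∠ENR = 76°  [E on NA, R on NS]
2. ∠ERN = 58°  [△NER]
3. ∠ERS = 122°  [linear pair at R on NS]

∠ERS = 122°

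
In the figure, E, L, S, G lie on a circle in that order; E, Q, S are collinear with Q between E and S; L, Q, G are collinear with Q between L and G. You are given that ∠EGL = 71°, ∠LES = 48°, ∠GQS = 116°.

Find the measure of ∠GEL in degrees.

∠GEL = 93°

1. ∠EQL = 116°  [vertical angles at Q]
2. ∠ELG = 16°  [△EQL]
3. ∠GEL = 93°  [△ELG]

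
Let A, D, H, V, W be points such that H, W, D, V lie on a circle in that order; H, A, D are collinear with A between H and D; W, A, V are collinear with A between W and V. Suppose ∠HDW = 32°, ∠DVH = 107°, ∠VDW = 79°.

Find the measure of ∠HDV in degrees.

∠HDV = 47°

1. ∠HVW = 32°  [same arc HW]
2. ∠VHW = 101°  [cyclic HWDV, opposite ∠H+∠D]
3. ∠HWV = 47°  [△HWV]
4. ∠HDV = 47°  [same arc HV]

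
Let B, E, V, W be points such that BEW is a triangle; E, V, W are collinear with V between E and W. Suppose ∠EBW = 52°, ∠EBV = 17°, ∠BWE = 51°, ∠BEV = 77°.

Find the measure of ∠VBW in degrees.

1. ∠BVE = 86°  [△BEV]
2. ∠BWV = 51°  [V on ray WE]
3. ∠BVW = 94°  [linear pair at V on EW]
4. ∠VBW = 35°  [△BVW]

∠VBW = 35°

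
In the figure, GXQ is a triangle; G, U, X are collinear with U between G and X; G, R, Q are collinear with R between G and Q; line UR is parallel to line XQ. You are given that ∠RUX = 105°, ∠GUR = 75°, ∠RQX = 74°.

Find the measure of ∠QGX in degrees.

∠QGX = 31°

1. ∠GXQ = 75°  [UR∥XQ, corresponding at U]
2. ∠GQX = 74°  [R on ray QG]
3. ∠QGX = 31°  [△GXQ]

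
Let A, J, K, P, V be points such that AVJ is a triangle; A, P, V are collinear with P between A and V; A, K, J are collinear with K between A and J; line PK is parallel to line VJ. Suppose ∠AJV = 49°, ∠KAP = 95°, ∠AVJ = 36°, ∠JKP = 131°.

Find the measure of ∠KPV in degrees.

1. ∠AKP = 49°  [PK∥VJ, corresponding at K]
2. ∠APK = 36°  [△APK]
3. ∠KPV = 144°  [linear pair at P on AV]

∠KPV = 144°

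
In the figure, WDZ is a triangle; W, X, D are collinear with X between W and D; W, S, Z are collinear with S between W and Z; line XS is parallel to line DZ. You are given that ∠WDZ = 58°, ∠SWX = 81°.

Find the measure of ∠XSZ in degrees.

∠XSZ = 139°

1. ∠SXW = 58°  [XS∥DZ, corresponding at X]
2. ∠WSX = 41°  [△WXS]
3. ∠XSZ = 139°  [linear pair at S on WZ]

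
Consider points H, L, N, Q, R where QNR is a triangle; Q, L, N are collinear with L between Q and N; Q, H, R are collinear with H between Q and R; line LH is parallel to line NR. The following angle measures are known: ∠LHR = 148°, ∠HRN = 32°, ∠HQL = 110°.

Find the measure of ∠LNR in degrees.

∠LNR = 38°

1. ∠NRQ = 32°  [H on ray RQ]
2. ∠NQR = 110°  [L on QN, H on QR]
3. ∠QNR = 38°  [△QNR]
4. ∠LNR = 38°  [L on ray NQ]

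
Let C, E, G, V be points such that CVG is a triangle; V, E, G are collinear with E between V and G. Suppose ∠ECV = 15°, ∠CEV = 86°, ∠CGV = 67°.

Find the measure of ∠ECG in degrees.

∠ECG = 19°

1. ∠CEG = 94°  [linear pair at E on VG]
2. ∠CGE = 67°  [E on ray GV]
3. ∠ECG = 19°  [△CEG]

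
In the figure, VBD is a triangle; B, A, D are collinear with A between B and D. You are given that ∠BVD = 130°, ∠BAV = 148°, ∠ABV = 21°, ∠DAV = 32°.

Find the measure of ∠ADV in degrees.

∠ADV = 29°

1. ∠DBV = 21°  [A on ray BD]
2. ∠BDV = 29°  [△VBD]
3. ∠ADV = 29°  [A on ray DB]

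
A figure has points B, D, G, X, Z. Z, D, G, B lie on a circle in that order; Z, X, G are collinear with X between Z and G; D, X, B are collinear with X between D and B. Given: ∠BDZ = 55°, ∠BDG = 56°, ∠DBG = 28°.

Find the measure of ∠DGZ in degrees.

1. ∠BGZ = 55°  [same arc ZB]
2. ∠BZG = 56°  [same arc GB]
3. ∠DZG = 28°  [same arc DG]
4. ∠GBZ = 69°  [△ZGB]
5. ∠GDZ = 111°  [cyclic ZDGB, opposite ∠D+∠B]
6. ∠DGZ = 41°  [△ZDG]

∠DGZ = 41°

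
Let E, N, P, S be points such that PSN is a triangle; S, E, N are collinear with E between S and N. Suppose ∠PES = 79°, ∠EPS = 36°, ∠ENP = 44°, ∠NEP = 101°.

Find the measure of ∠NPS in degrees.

1. ∠ESP = 65°  [△PSE]
2. ∠PNS = 44°  [E on ray NS]
3. ∠NSP = 65°  [E on ray SN]
4. ∠NPS = 71°  [△PSN]

∠NPS = 71°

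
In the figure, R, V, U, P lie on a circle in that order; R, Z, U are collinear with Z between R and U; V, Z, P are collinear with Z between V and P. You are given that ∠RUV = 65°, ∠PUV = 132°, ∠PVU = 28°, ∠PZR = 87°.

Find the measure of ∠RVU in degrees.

∠RVU = 95°

1. ∠UPV = 20°  [△VUP]
2. ∠URV = 20°  [same arc VU]
3. ∠RVU = 95°  [△RVU]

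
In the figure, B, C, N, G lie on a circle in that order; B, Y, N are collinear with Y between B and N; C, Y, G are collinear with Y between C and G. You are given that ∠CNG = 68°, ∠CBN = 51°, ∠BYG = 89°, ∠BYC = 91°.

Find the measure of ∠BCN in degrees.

1. ∠CGN = 51°  [same arc CN]
2. ∠CYN = 89°  [vertical angles at Y]
3. ∠GCN = 61°  [△CNG]
4. ∠BNC = 30°  [△CYN]
5. ∠BCN = 99°  [△BCN]

∠BCN = 99°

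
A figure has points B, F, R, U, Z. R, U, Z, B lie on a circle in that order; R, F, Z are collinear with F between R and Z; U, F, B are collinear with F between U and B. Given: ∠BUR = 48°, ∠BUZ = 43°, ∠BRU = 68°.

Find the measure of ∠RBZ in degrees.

1. ∠BZR = 48°  [same arc RB]
2. ∠BRZ = 43°  [same arc ZB]
3. ∠RBZ = 89°  [△RZB]

∠RBZ = 89°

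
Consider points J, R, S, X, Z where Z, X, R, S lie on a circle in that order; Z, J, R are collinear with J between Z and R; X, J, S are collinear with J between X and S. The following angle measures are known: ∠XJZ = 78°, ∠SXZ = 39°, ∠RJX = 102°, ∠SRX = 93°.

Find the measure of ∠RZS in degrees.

∠RZS = 24°

1. ∠SJZ = 102°  [vertical angles at J]
2. ∠SZX = 87°  [cyclic ZXRS, opposite ∠Z+∠R]
3. ∠XSZ = 54°  [△ZXS]
4. ∠RZS = 24°  [△ZJS]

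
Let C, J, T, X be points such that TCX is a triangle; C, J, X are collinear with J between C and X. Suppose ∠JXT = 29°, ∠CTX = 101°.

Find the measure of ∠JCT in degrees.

1. ∠CXT = 29°  [J on ray XC]
2. ∠TCX = 50°  [△TCX]
3. ∠JCT = 50°  [J on ray CX]

∠JCT = 50°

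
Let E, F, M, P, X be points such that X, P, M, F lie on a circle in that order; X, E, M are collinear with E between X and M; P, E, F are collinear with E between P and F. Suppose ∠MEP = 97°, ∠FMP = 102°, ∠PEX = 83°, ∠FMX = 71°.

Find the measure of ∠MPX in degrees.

∠MPX = 123°

1. ∠FXP = 78°  [cyclic XPMF, opposite ∠X+∠M]
2. ∠FPX = 71°  [same arc XF]
3. ∠PFX = 31°  [△XPF]
4. ∠MXP = 26°  [△XEP]
5. ∠PMX = 31°  [same arc XP]
6. ∠MPX = 123°  [△XPM]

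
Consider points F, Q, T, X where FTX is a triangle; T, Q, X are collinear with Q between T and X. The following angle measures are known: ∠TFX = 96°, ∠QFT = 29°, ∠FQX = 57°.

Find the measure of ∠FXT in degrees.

∠FXT = 56°

1. ∠FQT = 123°  [linear pair at Q on TX]
2. ∠FTQ = 28°  [△FTQ]
3. ∠FTX = 28°  [Q on ray TX]
4. ∠FXT = 56°  [△FTX]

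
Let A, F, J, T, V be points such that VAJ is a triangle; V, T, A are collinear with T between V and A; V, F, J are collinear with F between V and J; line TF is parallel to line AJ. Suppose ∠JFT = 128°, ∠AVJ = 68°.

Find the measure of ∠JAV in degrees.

1. ∠TFV = 52°  [linear pair at F on VJ]
2. ∠FVT = 68°  [T on VA, F on VJ]
3. ∠FTV = 60°  [△VTF]
4. ∠JAV = 60°  [TF∥AJ, corresponding at T]

∠JAV = 60°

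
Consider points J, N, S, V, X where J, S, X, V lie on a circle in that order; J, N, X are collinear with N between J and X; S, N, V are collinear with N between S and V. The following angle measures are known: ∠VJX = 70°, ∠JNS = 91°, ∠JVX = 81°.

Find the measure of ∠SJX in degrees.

1. ∠VSX = 70°  [same arc XV]
2. ∠SNX = 89°  [linear pair at N on JX]
3. ∠JSX = 99°  [cyclic JSXV, opposite ∠S+∠V]
4. ∠JXS = 21°  [△SNX]
5. ∠SJX = 60°  [△JSX]

∠SJX = 60°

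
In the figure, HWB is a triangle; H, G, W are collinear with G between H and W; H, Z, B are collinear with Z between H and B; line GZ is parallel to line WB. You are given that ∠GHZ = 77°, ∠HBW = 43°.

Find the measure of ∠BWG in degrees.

∠BWG = 60°

1. ∠BHW = 77°  [G on HW, Z on HB]
2. ∠BWH = 60°  [△HWB]
3. ∠BWG = 60°  [G on ray WH]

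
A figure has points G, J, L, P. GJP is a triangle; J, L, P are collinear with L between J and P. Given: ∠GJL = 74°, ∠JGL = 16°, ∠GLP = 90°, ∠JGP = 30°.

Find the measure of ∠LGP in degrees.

1. ∠GJP = 74°  [L on ray JP]
2. ∠GPJ = 76°  [△GJP]
3. ∠GPL = 76°  [L on ray PJ]
4. ∠LGP = 14°  [△GLP]

∠LGP = 14°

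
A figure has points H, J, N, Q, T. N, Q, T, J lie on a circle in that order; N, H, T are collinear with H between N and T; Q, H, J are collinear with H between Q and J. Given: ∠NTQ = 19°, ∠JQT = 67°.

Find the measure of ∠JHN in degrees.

1. ∠NJQ = 19°  [same arc NQ]
2. ∠JNT = 67°  [same arc TJ]
3. ∠JHN = 94°  [△NHJ]

∠JHN = 94°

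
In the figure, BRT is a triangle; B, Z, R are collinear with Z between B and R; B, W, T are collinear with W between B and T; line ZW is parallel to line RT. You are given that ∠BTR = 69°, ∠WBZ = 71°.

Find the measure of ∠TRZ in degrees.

1. ∠BWZ = 69°  [ZW∥RT, corresponding at W]
2. ∠BZW = 40°  [△BZW]
3. ∠RZW = 140°  [linear pair at Z on BR]
4. ∠TRZ = 40°  [ZW∥RT, co-interior at R–Z]

∠TRZ = 40°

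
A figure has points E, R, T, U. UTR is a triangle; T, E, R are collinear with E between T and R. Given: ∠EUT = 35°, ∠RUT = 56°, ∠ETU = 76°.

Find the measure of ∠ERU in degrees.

∠ERU = 48°

1. ∠RTU = 76°  [E on ray TR]
2. ∠TRU = 48°  [△UTR]
3. ∠ERU = 48°  [E on ray RT]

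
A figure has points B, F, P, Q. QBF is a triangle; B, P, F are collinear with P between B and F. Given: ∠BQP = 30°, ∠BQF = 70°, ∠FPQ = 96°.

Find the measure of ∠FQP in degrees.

∠FQP = 40°

1. ∠BPQ = 84°  [linear pair at P on BF]
2. ∠PBQ = 66°  [△QBP]
3. ∠FBQ = 66°  [P on ray BF]
4. ∠BFQ = 44°  [△QBF]
5. ∠PFQ = 44°  [P on ray FB]
6. ∠FQP = 40°  [△QPF]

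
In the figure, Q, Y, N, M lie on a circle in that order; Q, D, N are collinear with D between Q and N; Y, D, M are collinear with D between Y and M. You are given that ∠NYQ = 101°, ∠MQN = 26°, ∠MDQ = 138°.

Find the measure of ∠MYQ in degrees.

1. ∠NMQ = 79°  [cyclic QYNM, opposite ∠Y+∠M]
2. ∠MNQ = 75°  [△QNM]
3. ∠MYQ = 75°  [same arc QM]

∠MYQ = 75°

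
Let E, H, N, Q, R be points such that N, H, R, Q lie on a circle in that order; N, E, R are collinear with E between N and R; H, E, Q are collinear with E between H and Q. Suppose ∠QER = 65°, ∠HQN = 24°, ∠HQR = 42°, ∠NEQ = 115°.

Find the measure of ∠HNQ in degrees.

∠HNQ = 83°

1. ∠HEN = 65°  [vertical angles at E]
2. ∠HNR = 42°  [same arc HR]
3. ∠NHQ = 73°  [△NEH]
4. ∠HNQ = 83°  [△NHQ]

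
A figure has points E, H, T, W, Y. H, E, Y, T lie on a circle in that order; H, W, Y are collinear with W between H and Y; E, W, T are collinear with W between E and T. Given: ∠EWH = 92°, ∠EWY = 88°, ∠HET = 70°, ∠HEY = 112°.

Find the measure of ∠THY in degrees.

∠THY = 42°

1. ∠HYT = 70°  [same arc HT]
2. ∠HTY = 68°  [cyclic HEYT, opposite ∠E+∠T]
3. ∠THY = 42°  [△HYT]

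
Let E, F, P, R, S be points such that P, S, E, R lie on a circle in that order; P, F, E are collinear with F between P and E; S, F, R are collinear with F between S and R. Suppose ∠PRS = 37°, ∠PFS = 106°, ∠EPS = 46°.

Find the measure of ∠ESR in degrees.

1. ∠PES = 37°  [same arc PS]
2. ∠EFS = 74°  [linear pair at F on PE]
3. ∠ESR = 69°  [△SFE]

∠ESR = 69°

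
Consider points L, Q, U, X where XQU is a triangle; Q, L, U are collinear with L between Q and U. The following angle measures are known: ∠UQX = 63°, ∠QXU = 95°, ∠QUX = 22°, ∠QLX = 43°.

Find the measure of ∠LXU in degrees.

∠LXU = 21°

1. ∠LUX = 22°  [L on ray UQ]
2. ∠ULX = 137°  [linear pair at L on QU]
3. ∠LXU = 21°  [△XLU]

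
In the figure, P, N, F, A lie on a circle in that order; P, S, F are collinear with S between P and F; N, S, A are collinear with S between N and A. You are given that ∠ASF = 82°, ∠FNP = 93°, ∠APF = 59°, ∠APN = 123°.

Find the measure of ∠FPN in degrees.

∠FPN = 64°

1. ∠NSP = 82°  [vertical angles at S]
2. ∠ASP = 98°  [linear pair at S on PF]
3. ∠NAP = 23°  [△PSA]
4. ∠ANP = 34°  [△PNA]
5. ∠FPN = 64°  [△PSN]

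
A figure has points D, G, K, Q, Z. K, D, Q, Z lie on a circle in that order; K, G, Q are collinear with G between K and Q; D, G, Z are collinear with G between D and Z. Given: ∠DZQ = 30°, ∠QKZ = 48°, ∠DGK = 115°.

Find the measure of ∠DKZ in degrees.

1. ∠QDZ = 48°  [same arc QZ]
2. ∠DQZ = 102°  [△DQZ]
3. ∠DKZ = 78°  [cyclic KDQZ, opposite ∠K+∠Q]

∠DKZ = 78°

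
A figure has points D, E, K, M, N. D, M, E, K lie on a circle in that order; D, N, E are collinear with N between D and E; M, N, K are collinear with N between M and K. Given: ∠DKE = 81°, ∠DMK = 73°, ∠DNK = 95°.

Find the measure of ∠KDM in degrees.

1. ∠DEK = 73°  [same arc DK]
2. ∠EDK = 26°  [△DEK]
3. ∠DKM = 59°  [△DNK]
4. ∠KDM = 48°  [△DMK]

∠KDM = 48°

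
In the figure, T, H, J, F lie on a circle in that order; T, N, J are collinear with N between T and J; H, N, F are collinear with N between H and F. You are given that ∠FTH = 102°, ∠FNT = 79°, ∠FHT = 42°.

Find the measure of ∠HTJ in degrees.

∠HTJ = 37°

1. ∠HNJ = 79°  [vertical angles at N]
2. ∠HNT = 101°  [linear pair at N on TJ]
3. ∠HTJ = 37°  [△TNH]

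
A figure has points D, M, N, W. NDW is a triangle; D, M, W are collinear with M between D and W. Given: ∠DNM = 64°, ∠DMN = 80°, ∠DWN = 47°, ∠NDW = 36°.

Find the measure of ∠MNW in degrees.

1. ∠NMW = 100°  [linear pair at M on DW]
2. ∠MWN = 47°  [M on ray WD]
3. ∠MNW = 33°  [△NMW]

∠MNW = 33°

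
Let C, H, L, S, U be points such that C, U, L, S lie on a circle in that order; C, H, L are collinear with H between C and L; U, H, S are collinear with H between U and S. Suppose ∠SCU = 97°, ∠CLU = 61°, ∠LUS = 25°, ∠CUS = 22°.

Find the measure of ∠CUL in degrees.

1. ∠LCS = 25°  [same arc LS]
2. ∠CLS = 22°  [same arc CS]
3. ∠CSL = 133°  [△CLS]
4. ∠CUL = 47°  [cyclic CULS, opposite ∠U+∠S]

∠CUL = 47°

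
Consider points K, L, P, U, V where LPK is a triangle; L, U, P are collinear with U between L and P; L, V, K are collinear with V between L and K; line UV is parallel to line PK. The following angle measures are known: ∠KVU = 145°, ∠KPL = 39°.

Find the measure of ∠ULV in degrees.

1. ∠LVU = 35°  [linear pair at V on LK]
2. ∠LUV = 39°  [UV∥PK, corresponding at U]
3. ∠ULV = 106°  [△LUV]

∠ULV = 106°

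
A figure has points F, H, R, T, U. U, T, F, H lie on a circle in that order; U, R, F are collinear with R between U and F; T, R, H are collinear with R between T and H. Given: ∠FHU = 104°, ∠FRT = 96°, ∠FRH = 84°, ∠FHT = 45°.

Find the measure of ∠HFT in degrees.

∠HFT = 110°

1. ∠FTU = 76°  [cyclic UTFH, opposite ∠T+∠H]
2. ∠FUT = 45°  [same arc TF]
3. ∠TFU = 59°  [△UTF]
4. ∠FTH = 25°  [△TRF]
5. ∠HFT = 110°  [△TFH]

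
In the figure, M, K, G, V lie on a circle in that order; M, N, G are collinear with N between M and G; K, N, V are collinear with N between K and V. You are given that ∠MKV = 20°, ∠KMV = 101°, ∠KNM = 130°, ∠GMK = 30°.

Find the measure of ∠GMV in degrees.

∠GMV = 71°

1. ∠KGV = 79°  [cyclic MKGV, opposite ∠M+∠G]
2. ∠GVK = 30°  [same arc KG]
3. ∠GKV = 71°  [△KGV]
4. ∠GMV = 71°  [same arc GV]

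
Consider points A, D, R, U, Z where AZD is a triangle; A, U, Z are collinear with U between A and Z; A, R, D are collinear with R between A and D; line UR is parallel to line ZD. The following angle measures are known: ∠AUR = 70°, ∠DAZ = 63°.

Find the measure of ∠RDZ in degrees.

∠RDZ = 47°

1. ∠AZD = 70°  [UR∥ZD, corresponding at U]
2. ∠ADZ = 47°  [△AZD]
3. ∠RDZ = 47°  [R on ray DA]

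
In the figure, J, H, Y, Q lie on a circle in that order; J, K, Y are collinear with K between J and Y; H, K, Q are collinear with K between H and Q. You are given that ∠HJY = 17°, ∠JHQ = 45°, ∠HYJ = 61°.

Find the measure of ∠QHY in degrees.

∠QHY = 57°

1. ∠HKJ = 118°  [△JKH]
2. ∠HKY = 62°  [linear pair at K on JY]
3. ∠QHY = 57°  [△HKY]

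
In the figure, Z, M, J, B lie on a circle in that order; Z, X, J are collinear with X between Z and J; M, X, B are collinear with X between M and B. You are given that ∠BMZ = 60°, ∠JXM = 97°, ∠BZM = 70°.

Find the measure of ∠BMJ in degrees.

∠BMJ = 33°

1. ∠MBZ = 50°  [△ZMB]
2. ∠MJZ = 50°  [same arc ZM]
3. ∠BMJ = 33°  [△MXJ]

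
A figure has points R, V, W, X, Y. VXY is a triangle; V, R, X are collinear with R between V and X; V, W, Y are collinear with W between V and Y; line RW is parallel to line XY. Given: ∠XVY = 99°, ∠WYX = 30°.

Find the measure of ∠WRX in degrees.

1. ∠VYX = 30°  [W on ray YV]
2. ∠VXY = 51°  [△VXY]
3. ∠VRW = 51°  [RW∥XY, corresponding at R]
4. ∠WRX = 129°  [linear pair at R on VX]

∠WRX = 129°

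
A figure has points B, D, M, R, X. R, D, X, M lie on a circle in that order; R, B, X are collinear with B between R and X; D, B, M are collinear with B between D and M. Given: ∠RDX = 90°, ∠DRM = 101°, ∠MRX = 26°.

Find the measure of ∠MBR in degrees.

1. ∠RMX = 90°  [cyclic RDXM, opposite ∠D+∠M]
2. ∠DXM = 79°  [cyclic RDXM, opposite ∠R+∠X]
3. ∠MDX = 26°  [same arc XM]
4. ∠MXR = 64°  [△RXM]
5. ∠DMX = 75°  [△DXM]
6. ∠MBX = 41°  [△XBM]
7. ∠MBR = 139°  [linear pair at B on RX]

∠MBR = 139°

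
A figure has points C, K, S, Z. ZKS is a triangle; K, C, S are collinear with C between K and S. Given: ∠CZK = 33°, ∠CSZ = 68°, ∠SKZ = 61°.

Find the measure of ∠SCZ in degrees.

∠SCZ = 94°

1. ∠CKZ = 61°  [C on ray KS]
2. ∠KCZ = 86°  [△ZKC]
3. ∠SCZ = 94°  [linear pair at C on KS]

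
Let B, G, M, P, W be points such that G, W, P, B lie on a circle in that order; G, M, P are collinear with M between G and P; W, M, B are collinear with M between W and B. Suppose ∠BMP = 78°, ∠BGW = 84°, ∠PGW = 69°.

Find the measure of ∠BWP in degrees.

∠BWP = 15°

1. ∠BPW = 96°  [cyclic GWPB, opposite ∠G+∠P]
2. ∠PBW = 69°  [same arc WP]
3. ∠BWP = 15°  [△WPB]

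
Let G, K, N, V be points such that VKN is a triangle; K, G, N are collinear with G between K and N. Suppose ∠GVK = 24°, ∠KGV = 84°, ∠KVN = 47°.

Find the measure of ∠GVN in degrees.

∠GVN = 23°

1. ∠GKV = 72°  [△VKG]
2. ∠NGV = 96°  [linear pair at G on KN]
3. ∠NKV = 72°  [G on ray KN]
4. ∠KNV = 61°  [△VKN]
5. ∠GNV = 61°  [G on ray NK]
6. ∠GVN = 23°  [△VGN]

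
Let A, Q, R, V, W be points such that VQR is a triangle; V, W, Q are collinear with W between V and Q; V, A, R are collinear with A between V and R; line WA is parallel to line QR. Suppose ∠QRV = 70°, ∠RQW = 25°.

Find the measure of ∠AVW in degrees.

1. ∠RQV = 25°  [W on ray QV]
2. ∠QVR = 85°  [△VQR]
3. ∠AVW = 85°  [W on VQ, A on VR]

∠AVW = 85°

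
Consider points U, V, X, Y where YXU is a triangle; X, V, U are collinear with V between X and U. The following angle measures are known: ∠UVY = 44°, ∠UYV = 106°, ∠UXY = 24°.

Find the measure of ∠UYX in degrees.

1. ∠VUY = 30°  [△YVU]
2. ∠XUY = 30°  [V on ray UX]
3. ∠UYX = 126°  [△YXU]

∠UYX = 126°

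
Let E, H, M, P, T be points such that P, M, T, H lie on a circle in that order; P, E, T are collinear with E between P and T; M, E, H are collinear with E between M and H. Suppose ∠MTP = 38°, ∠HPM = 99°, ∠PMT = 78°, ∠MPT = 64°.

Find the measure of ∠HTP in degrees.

∠HTP = 43°

1. ∠MHP = 38°  [same arc PM]
2. ∠HMP = 43°  [△PMH]
3. ∠HTP = 43°  [same arc PH]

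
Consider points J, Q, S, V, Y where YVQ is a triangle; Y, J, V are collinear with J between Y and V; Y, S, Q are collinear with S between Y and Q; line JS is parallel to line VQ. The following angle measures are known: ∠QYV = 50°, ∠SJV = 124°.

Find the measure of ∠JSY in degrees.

1. ∠JYS = 50°  [J on YV, S on YQ]
2. ∠SJY = 56°  [linear pair at J on YV]
3. ∠JSY = 74°  [△YJS]

∠JSY = 74°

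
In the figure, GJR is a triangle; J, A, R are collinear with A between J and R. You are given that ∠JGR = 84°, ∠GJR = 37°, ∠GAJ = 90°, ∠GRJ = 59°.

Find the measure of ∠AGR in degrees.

∠AGR = 31°

1. ∠GAR = 90°  [linear pair at A on JR]
2. ∠ARG = 59°  [A on ray RJ]
3. ∠AGR = 31°  [△GAR]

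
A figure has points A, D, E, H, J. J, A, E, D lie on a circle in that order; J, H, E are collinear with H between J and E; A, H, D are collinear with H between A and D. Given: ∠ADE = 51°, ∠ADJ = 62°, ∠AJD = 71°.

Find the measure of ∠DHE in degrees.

1. ∠AJE = 51°  [same arc AE]
2. ∠DAJ = 47°  [△JAD]
3. ∠AHJ = 82°  [△JHA]
4. ∠DHE = 82°  [vertical angles at H]

∠DHE = 82°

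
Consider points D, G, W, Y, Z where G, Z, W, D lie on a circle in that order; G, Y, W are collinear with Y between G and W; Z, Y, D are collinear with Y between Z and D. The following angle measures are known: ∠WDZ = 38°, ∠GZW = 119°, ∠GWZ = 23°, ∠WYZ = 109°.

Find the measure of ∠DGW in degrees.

∠DGW = 48°

1. ∠GDZ = 23°  [same arc GZ]
2. ∠DYG = 109°  [vertical angles at Y]
3. ∠DGW = 48°  [△GYD]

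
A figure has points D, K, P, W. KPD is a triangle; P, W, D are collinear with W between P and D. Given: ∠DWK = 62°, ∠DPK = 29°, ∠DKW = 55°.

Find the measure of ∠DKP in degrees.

∠DKP = 88°

1. ∠KDW = 63°  [△KWD]
2. ∠KDP = 63°  [W on ray DP]
3. ∠DKP = 88°  [△KPD]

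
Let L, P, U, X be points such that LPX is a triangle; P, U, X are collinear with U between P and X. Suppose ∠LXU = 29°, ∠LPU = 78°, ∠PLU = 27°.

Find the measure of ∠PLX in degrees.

∠PLX = 73°

1. ∠LXP = 29°  [U on ray XP]
2. ∠LPX = 78°  [U on ray PX]
3. ∠PLX = 73°  [△LPX]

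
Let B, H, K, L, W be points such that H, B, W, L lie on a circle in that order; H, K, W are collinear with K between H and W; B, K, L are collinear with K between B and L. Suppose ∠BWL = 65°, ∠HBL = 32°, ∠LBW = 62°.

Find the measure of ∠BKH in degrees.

∠BKH = 95°

1. ∠BLW = 53°  [△BWL]
2. ∠BHW = 53°  [same arc BW]
3. ∠BKH = 95°  [△HKB]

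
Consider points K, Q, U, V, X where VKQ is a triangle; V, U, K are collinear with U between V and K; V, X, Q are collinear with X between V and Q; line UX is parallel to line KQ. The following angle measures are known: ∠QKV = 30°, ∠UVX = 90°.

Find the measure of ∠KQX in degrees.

1. ∠VUX = 30°  [UX∥KQ, corresponding at U]
2. ∠UXV = 60°  [△VUX]
3. ∠QXU = 120°  [linear pair at X on VQ]
4. ∠KQX = 60°  [UX∥KQ, co-interior at Q–X]

∠KQX = 60°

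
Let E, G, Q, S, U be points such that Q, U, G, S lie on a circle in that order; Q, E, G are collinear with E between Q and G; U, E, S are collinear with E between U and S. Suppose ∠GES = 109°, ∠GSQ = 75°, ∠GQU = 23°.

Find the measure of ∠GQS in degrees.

1. ∠GSU = 23°  [same arc UG]
2. ∠QGS = 48°  [△GES]
3. ∠GQS = 57°  [△QGS]

∠GQS = 57°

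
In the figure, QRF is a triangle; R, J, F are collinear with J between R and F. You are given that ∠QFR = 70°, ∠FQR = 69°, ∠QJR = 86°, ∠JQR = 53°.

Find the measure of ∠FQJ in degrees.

1. ∠JFQ = 70°  [J on ray FR]
2. ∠FJQ = 94°  [linear pair at J on RF]
3. ∠FQJ = 16°  [△QJF]

∠FQJ = 16°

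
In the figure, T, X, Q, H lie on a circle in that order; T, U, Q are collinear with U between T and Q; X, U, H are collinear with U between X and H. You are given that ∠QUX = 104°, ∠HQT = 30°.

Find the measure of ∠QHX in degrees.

1. ∠HUT = 104°  [vertical angles at U]
2. ∠HUQ = 76°  [linear pair at U on TQ]
3. ∠QHX = 74°  [△QUH]

∠QHX = 74°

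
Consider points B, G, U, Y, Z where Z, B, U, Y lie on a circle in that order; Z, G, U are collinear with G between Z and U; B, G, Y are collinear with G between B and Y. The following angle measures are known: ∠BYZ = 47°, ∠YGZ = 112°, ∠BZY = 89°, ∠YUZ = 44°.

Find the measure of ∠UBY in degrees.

∠UBY = 21°

1. ∠BUZ = 47°  [same arc ZB]
2. ∠BGU = 112°  [vertical angles at G]
3. ∠UBY = 21°  [△BGU]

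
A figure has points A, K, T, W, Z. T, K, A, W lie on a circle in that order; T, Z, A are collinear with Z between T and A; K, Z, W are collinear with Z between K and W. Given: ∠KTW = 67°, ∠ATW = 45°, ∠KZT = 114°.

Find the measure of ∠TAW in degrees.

1. ∠KAW = 113°  [cyclic TKAW, opposite ∠T+∠A]
2. ∠AKW = 45°  [same arc AW]
3. ∠AZW = 114°  [vertical angles at Z]
4. ∠AWK = 22°  [△KAW]
5. ∠TAW = 44°  [△AZW]

∠TAW = 44°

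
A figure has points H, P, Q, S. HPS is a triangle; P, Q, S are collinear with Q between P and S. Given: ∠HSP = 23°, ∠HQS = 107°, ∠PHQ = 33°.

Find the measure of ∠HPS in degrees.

1. ∠HQP = 73°  [linear pair at Q on PS]
2. ∠HPQ = 74°  [△HPQ]
3. ∠HPS = 74°  [Q on ray PS]

∠HPS = 74°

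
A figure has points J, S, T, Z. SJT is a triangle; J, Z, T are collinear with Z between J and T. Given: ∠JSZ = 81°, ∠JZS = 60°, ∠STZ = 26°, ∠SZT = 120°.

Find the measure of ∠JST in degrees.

∠JST = 115°

1. ∠SJZ = 39°  [△SJZ]
2. ∠JTS = 26°  [Z on ray TJ]
3. ∠SJT = 39°  [Z on ray JT]
4. ∠JST = 115°  [△SJT]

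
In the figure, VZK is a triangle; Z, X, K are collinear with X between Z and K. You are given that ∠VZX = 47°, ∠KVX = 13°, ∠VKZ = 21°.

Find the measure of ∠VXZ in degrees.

∠VXZ = 34°

1. ∠VKX = 21°  [X on ray KZ]
2. ∠KXV = 146°  [△VXK]
3. ∠VXZ = 34°  [linear pair at X on ZK]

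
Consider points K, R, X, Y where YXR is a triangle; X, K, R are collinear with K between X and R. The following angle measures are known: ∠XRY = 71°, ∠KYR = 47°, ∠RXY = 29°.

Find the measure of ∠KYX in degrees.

1. ∠KRY = 71°  [K on ray RX]
2. ∠RKY = 62°  [△YKR]
3. ∠KXY = 29°  [K on ray XR]
4. ∠XKY = 118°  [linear pair at K on XR]
5. ∠KYX = 33°  [△YXK]

∠KYX = 33°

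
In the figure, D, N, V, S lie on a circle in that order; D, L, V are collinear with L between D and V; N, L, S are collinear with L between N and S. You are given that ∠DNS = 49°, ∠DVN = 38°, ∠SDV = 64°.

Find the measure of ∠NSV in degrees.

1. ∠DVS = 49°  [same arc DS]
2. ∠DSN = 38°  [same arc DN]
3. ∠DLS = 78°  [△DLS]
4. ∠SLV = 102°  [linear pair at L on DV]
5. ∠NSV = 29°  [△VLS]

∠NSV = 29°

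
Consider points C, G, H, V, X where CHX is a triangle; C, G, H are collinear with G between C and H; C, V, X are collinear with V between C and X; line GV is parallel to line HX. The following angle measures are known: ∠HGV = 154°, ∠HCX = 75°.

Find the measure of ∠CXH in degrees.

1. ∠CGV = 26°  [linear pair at G on CH]
2. ∠GCV = 75°  [G on CH, V on CX]
3. ∠CVG = 79°  [△CGV]
4. ∠CXH = 79°  [GV∥HX, corresponding at V]

∠CXH = 79°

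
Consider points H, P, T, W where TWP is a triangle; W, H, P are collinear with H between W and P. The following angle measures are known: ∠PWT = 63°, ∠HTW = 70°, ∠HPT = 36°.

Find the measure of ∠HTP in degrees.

1. ∠HWT = 63°  [H on ray WP]
2. ∠THW = 47°  [△TWH]
3. ∠PHT = 133°  [linear pair at H on WP]
4. ∠HTP = 11°  [△THP]

∠HTP = 11°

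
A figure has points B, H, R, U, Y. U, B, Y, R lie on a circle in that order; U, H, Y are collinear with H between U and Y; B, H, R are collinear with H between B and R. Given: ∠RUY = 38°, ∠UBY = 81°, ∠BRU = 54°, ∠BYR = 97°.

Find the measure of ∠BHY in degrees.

∠BHY = 88°

1. ∠RBY = 38°  [same arc YR]
2. ∠BYU = 54°  [same arc UB]
3. ∠BHY = 88°  [△BHY]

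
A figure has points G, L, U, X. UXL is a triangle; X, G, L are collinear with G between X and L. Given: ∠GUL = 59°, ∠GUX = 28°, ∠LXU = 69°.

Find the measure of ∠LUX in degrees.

∠LUX = 87°

1. ∠GXU = 69°  [G on ray XL]
2. ∠UGX = 83°  [△UXG]
3. ∠LGU = 97°  [linear pair at G on XL]
4. ∠GLU = 24°  [△UGL]
5. ∠ULX = 24°  [G on ray LX]
6. ∠LUX = 87°  [△UXL]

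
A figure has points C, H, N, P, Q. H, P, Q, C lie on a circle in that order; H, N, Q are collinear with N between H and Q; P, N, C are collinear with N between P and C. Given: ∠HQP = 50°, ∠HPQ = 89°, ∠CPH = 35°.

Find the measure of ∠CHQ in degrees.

1. ∠HCQ = 91°  [cyclic HPQC, opposite ∠P+∠C]
2. ∠CQH = 35°  [same arc HC]
3. ∠CHQ = 54°  [△HQC]

∠CHQ = 54°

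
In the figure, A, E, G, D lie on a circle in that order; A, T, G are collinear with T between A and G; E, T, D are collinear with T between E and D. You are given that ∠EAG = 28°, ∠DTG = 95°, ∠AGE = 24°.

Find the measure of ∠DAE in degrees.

1. ∠ATE = 95°  [vertical angles at T]
2. ∠ADE = 24°  [same arc AE]
3. ∠AED = 57°  [△ATE]
4. ∠DAE = 99°  [△AED]

∠DAE = 99°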